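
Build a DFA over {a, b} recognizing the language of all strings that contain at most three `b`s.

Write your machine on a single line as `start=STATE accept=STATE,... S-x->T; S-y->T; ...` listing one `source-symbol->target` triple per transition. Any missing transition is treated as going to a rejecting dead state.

Only the number of `b`s matters, and only up to 4. Make a chain q0 → q1 → q2 → q3 → q4 advanced by each `b` (with q4 absorbing); every other symbol self-loops. The accepting set is {q0, q1, q2, q3}.
With 5 states:
        a   b  
>* q0   q0  q1 
 * q1   q1  q2 
 * q2   q2  q3 
 * q3   q3  q4 
   q4   q4  q4 
(> = start, * = accepting)

start=q0; accept=q0,q1,q2,q3; q0-a->q0; q0-b->q1; q1-a->q1; q1-b->q2; q2-a->q2; q2-b->q3; q3-a->q3; q3-b->q4; q4-a->q4; q4-b->q4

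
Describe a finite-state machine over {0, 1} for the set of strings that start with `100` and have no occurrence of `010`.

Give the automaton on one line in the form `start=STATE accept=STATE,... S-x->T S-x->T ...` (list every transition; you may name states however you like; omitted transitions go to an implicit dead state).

Handle the two conditions separately and then intersect. One (5 states) tracks whether the input so far still matches the prefix `100`; the other (4 states) tracks partial matches of the forbidden pattern `010`. Each combined state is a pair, one component from each; accept when both components accept. Minimizing collapses redundant product states.
With 7 states:
        0   1  
>  s0   s1  s2 
   s1   s1  s1 
   s2   s3  s1 
   s3   s4  s1 
 * s4   s4  s5 
 * s5   s1  s6 
 * s6   s4  s6 
(> = start, * = accepting)

start=s0 accept=s4,s5,s6 s0-0->s1 s0-1->s2 s1-0->s1 s1-1->s1 s2-0->s3 s2-1->s1 s3-0->s4 s3-1->s1 s4-0->s4 s4-1->s5 s5-0->s1 s5-1->s6 s6-0->s4 s6-1->s6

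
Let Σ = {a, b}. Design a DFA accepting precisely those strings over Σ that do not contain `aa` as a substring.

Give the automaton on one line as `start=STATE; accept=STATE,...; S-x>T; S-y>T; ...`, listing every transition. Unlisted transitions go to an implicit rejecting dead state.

start=q0; accept=q0,q1; q0-a>q1; q0-b>q0; q1-a>q2; q1-b>q0; q2-a>q2; q2-b>q2

Track partial matches of the forbidden pattern `aa`. State q2 is a dead state reached once `aa` has occurred; every other state accepts. q0 means no part of `aa` is currently matched.
With 3 states:
        a   b  
>* q0   q1  q0 
 * q1   q2  q0 
   q2   q2  q2 
(> = start, * = accepting)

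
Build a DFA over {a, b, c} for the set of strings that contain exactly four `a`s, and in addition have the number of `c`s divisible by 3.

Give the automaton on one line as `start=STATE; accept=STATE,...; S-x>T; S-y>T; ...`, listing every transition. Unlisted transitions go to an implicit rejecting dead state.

start=q0; accept=q9; q0-a>q1; q0-b>q0; q0-c>q2; q1-a>q3; q1-b>q1; q1-c>q4; q2-a>q4; q2-b>q2; q2-c>q5; q3-a>q6; q3-b>q3; q3-c>q7; q4-a>q7; q4-b>q4; q4-c>q8; q5-a>q8; q5-b>q5; q5-c>q0; q6-a>q9; q6-b>q6; q6-c>q10; q7-a>q10; q7-b>q7; q7-c>q11; q8-a>q11; q8-b>q8; q8-c>q1; q9-a>q12; q9-b>q9; q9-c>q13; q10-a>q13; q10-b>q10; q10-c>q14; q11-a>q14; q11-b>q11; q11-c>q3; q12-a>q12; q12-b>q12; q12-c>q12; q13-a>q12; q13-b>q13; q13-c>q15; q14-a>q15; q14-b>q14; q14-c>q6; q15-a>q12; q15-b>q15; q15-c>q9

Run two small machines in parallel and take their product. One (6 states) tracks the count of `a`s, saturating at 5; the other (3 states) tracks the count of `c`s modulo 3. Each combined state is a pair, one component from each; accept when both components accept. Equivalent product states are then merged.
With 16 states:
          a    b    c  
>  q0     q1   q0   q2 
   q1     q3   q1   q4 
   q2     q4   q2   q5 
   q3     q6   q3   q7 
   q4     q7   q4   q8 
   q5     q8   q5   q0 
   q6     q9   q6  q10 
   q7    q10   q7  q11 
   q8    q11   q8   q1 
 * q9    q12   q9  q13 
   q10   q13  q10  q14 
   q11   q14  q11   q3 
   q12   q12  q12  q12 
   q13   q12  q13  q15 
   q14   q15  q14   q6 
   q15   q12  q15   q9 
(> = start, * = accepting)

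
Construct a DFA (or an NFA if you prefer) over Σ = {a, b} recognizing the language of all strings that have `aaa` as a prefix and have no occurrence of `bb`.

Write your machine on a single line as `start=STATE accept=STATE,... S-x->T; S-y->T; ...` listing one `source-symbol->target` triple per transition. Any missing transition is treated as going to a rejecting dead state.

start=s0; accept=s4,s5; s0-a->s1; s0-b->s2; s1-a->s3; s1-b->s2; s2-a->s2; s2-b->s2; s3-a->s4; s3-b->s2; s4-a->s4; s4-b->s5; s5-a->s4; s5-b->s2

Build one automaton per condition and run them in lockstep. The first has 5 states tracking whether the input so far still matches the prefix `aaa`; the second has 3 states tracking partial matches of the forbidden pattern `bb`. A product state is a pair (one from each), accepting exactly when both do. After merging equivalent states the machine shrinks.
With 6 states:
        a   b  
>  s0   s1  s2 
   s1   s3  s2 
   s2   s2  s2 
   s3   s4  s2 
 * s4   s4  s5 
 * s5   s4  s2 
(> = start, * = accepting)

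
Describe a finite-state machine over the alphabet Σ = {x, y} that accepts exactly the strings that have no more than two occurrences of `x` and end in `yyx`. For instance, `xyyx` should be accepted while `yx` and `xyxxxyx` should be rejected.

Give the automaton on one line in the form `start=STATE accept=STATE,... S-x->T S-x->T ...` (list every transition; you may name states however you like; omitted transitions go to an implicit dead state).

Run two small machines in parallel and take their product. The first has 4 states tracking the count of `x`s, saturating at 3; the second has 4 states tracking how much of the suffix `yyx` has currently been matched. A product state is a pair (one from each), accepting exactly when both do.
15 states suffice.
       x  y 
>  A   B  C 
   B   D  E 
   C   B  F 
   D   G  H 
   E   D  I 
   F   J  F 
   G   G  K 
   H   G  L 
   I   M  I 
 * J   D  E 
   K   G  N 
   L   O  L 
 * M   G  H 
   N   O  N 
   O   G  K 
(> = start, * = accepting)

start=A accept=J,M A-x->B A-y->C B-x->D B-y->E C-x->B C-y->F D-x->G D-y->H E-x->D E-y->I F-x->J F-y->F G-x->G G-y->K H-x->G H-y->L I-x->M I-y->I J-x->D J-y->E K-x->G K-y->N L-x->O L-y->L M-x->G M-y->H N-x->O N-y->N O-x->G O-y->K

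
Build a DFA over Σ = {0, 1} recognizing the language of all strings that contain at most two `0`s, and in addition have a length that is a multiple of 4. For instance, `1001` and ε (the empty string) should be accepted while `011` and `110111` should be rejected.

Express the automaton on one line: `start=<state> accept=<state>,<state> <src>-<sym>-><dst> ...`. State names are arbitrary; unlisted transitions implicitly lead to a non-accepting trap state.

Build one automaton per condition and run them in lockstep. The first has 4 states tracking the count of `0`s, saturating at 3; the second has 4 states tracking the input length modulo 4. A product state is a pair (one from each), accepting exactly when both do. Equivalent product states are then merged.
          0    1  
>* q0     q1   q2 
   q1     q3   q4 
   q2     q4   q5 
   q3     q6   q7 
   q4     q7   q8 
   q5     q8   q9 
   q6     q6   q6 
   q7     q6  q10 
   q8    q10  q11 
   q9    q11   q0 
 * q10    q6  q12 
 * q11   q12   q1 
   q12    q6   q3 
(> = start, * = accepting)

start=q0 accept=q0,q10,q11 q0-0->q1 q0-1->q2 q1-0->q3 q1-1->q4 q2-0->q4 q2-1->q5 q3-0->q6 q3-1->q7 q4-0->q7 q4-1->q8 q5-0->q8 q5-1->q9 q6-0->q6 q6-1->q6 q7-0->q6 q7-1->q10 q8-0->q10 q8-1->q11 q9-0->q11 q9-1->q0 q10-0->q6 q10-1->q12 q11-0->q12 q11-1->q1 q12-0->q6 q12-1->q3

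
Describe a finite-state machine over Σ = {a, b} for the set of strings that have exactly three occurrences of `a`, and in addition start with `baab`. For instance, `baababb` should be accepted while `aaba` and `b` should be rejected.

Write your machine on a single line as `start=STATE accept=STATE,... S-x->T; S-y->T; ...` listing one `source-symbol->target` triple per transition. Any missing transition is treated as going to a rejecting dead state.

Handle the two conditions separately and then intersect. One (5 states) tracks the count of `a`s, saturating at 4; the other (6 states) tracks whether the input so far still matches the prefix `baab`. Each combined state is a pair, one component from each; accept when both components accept.
          a    b  
>  q0     q1   q2 
   q1     q3   q1 
   q2     q4   q5 
   q3     q6   q3 
   q4     q7   q1 
   q5     q1   q5 
   q6     q8   q6 
   q7     q6   q9 
   q8     q8   q8 
   q9    q10   q9 
 * q10   q11  q10 
   q11   q11  q11 
(> = start, * = accepting)

start=q0; accept=q10; q0-a->q1; q0-b->q2; q1-a->q3; q1-b->q1; q2-a->q4; q2-b->q5; q3-a->q6; q3-b->q3; q4-a->q7; q4-b->q1; q5-a->q1; q5-b->q5; q6-a->q8; q6-b->q6; q7-a->q6; q7-b->q9; q8-a->q8; q8-b->q8; q9-a->q10; q9-b->q9; q10-a->q11; q10-b->q10; q11-a->q11; q11-b->q11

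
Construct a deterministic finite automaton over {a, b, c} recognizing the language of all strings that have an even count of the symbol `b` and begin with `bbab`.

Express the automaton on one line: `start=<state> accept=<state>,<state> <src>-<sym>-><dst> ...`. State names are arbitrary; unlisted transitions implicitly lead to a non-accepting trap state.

start=q0 accept=q7 q0-a->q1 q0-b->q2 q0-c->q1 q1-a->q1 q1-b->q3 q1-c->q1 q2-a->q3 q2-b->q4 q2-c->q3 q3-a->q3 q3-b->q1 q3-c->q3 q4-a->q5 q4-b->q3 q4-c->q1 q5-a->q1 q5-b->q6 q5-c->q1 q6-a->q6 q6-b->q7 q6-c->q6 q7-a->q7 q7-b->q6 q7-c->q7

Run two small machines in parallel and take their product. One (2 states) tracks the count of `b`s modulo 2; the other (6 states) tracks whether the input so far still matches the prefix `bbab`. Each combined state is a pair, one component from each; accept when both components accept.
With 8 states:
        a   b   c  
>  q0   q1  q2  q1 
   q1   q1  q3  q1 
   q2   q3  q4  q3 
   q3   q3  q1  q3 
   q4   q5  q3  q1 
   q5   q1  q6  q1 
   q6   q6  q7  q6 
 * q7   q7  q6  q7 
(> = start, * = accepting)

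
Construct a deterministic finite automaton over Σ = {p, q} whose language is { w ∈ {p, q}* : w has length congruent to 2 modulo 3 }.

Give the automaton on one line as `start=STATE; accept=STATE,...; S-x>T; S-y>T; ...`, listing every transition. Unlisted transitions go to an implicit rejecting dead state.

Only the length mod 3 matters, so use a 3-cycle: from any state, every input symbol moves to the next state, wrapping s2 back to s0. Mark s2 accepting.
A 3-state machine:
        p   q  
>  s0   s1  s1 
   s1   s2  s2 
 * s2   s0  s0 
(> = start, * = accepting)

start=s0; accept=s2; s0-p>s1; s0-q>s1; s1-p>s2; s1-q>s2; s2-p>s0; s2-q>s0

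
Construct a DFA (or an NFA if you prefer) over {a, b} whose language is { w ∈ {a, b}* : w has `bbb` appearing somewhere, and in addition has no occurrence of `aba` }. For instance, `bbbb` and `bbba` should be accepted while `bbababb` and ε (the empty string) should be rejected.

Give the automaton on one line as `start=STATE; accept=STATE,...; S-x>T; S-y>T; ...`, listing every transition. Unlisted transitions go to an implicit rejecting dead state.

start=q0; accept=q6,q8,q10; q0-a>q1; q0-b>q2; q1-a>q1; q1-b>q3; q2-a>q1; q2-b>q4; q3-a>q5; q3-b>q4; q4-a>q1; q4-b>q6; q5-a>q5; q5-b>q7; q6-a>q8; q6-b>q6; q7-a>q5; q7-b>q9; q8-a>q8; q8-b>q10; q9-a>q5; q9-b>q11; q10-a>q11; q10-b>q6; q11-a>q11; q11-b>q11

Build one automaton per condition and run them in lockstep. One (4 states) tracks whether and how much of `bbb` has been seen; the other (4 states) tracks partial matches of the forbidden pattern `aba`. Each combined state is a pair, one component from each; accept when both components accept.
A 12-state machine:
          a    b  
>  q0     q1   q2 
   q1     q1   q3 
   q2     q1   q4 
   q3     q5   q4 
   q4     q1   q6 
   q5     q5   q7 
 * q6     q8   q6 
   q7     q5   q9 
 * q8     q8  q10 
   q9     q5  q11 
 * q10   q11   q6 
   q11   q11  q11 
(> = start, * = accepting)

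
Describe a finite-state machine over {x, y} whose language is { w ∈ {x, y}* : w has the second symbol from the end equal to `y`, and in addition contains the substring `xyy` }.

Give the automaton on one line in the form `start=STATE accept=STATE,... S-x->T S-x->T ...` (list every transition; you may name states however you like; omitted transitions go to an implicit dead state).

start=s0 accept=s3,s4 s0-x->s1 s0-y->s0 s1-x->s1 s1-y->s2 s2-x->s1 s2-y->s3 s3-x->s4 s3-y->s3 s4-x->s5 s4-y->s6 s5-x->s5 s5-y->s6 s6-x->s4 s6-y->s3

Run two small machines in parallel and take their product. The first has 7 states tracking the last 2 symbols read; the second has 4 states tracking whether and how much of `xyy` has been seen. A product state is a pair (one from each), accepting exactly when both do. Minimizing collapses redundant product states.
        x   y  
>  s0   s1  s0 
   s1   s1  s2 
   s2   s1  s3 
 * s3   s4  s3 
 * s4   s5  s6 
   s5   s5  s6 
   s6   s4  s3 
(> = start, * = accepting)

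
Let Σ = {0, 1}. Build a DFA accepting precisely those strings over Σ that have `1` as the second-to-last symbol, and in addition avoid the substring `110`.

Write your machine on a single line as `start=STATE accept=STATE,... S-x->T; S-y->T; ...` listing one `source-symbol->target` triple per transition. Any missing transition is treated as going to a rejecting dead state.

start=q0; accept=q5,q6; q0-0->q1; q0-1->q2; q1-0->q3; q1-1->q4; q2-0->q5; q2-1->q6; q3-0->q3; q3-1->q4; q4-0->q5; q4-1->q6; q5-0->q3; q5-1->q4; q6-0->q7; q6-1->q6; q7-0->q8; q7-1->q9; q8-0->q8; q8-1->q9; q9-0->q7; q9-1->q10; q10-0->q7; q10-1->q10

Handle the two conditions separately and then intersect. One (7 states) tracks the last 2 symbols read; the other (4 states) tracks partial matches of the forbidden pattern `110`. Each combined state is a pair, one component from each; accept when both components accept.
11 states suffice.
          0    1  
>  q0     q1   q2 
   q1     q3   q4 
   q2     q5   q6 
   q3     q3   q4 
   q4     q5   q6 
 * q5     q3   q4 
 * q6     q7   q6 
   q7     q8   q9 
   q8     q8   q9 
   q9     q7  q10 
   q10    q7  q10 
(> = start, * = accepting)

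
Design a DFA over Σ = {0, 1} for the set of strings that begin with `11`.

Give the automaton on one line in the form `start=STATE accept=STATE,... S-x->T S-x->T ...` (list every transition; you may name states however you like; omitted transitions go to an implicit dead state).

start=S0 accept=S2 S0-0->S3 S0-1->S1 S1-0->S3 S1-1->S2 S2-0->S2 S2-1->S2 S3-0->S3 S3-1->S3

Check the first 2 symbols one by one: S0 through S1 record how many have matched `11` so far; any wrong symbol goes to the dead state S3. After all 2 match we enter the accepting sink S2.
A 4-state machine:
        0   1  
>  S0   S3  S1 
   S1   S3  S2 
 * S2   S2  S2 
   S3   S3  S3 
(> = start, * = accepting)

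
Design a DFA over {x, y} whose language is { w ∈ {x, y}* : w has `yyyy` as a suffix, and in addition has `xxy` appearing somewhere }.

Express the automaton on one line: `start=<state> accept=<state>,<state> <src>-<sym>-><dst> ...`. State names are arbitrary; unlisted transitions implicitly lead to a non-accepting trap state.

Run two small machines in parallel and take their product. One (5 states) tracks how much of the suffix `yyyy` has currently been matched; the other (4 states) tracks whether and how much of `xxy` has been seen. Each combined state is a pair, one component from each; accept when both components accept. Equivalent product states are then merged.
        x   y  
>  S0   S1  S0 
   S1   S2  S0 
   S2   S2  S3 
   S3   S2  S4 
   S4   S2  S5 
   S5   S2  S6 
 * S6   S2  S6 
(> = start, * = accepting)

start=S0 accept=S6 S0-x->S1 S0-y->S0 S1-x->S2 S1-y->S0 S2-x->S2 S2-y->S3 S3-x->S2 S3-y->S4 S4-x->S2 S4-y->S5 S5-x->S2 S5-y->S6 S6-x->S2 S6-y->S6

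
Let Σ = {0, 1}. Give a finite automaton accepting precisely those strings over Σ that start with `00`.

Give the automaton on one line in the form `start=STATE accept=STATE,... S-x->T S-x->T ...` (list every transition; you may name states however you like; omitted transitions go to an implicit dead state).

start=A accept=C A-0->B A-1->D B-0->C B-1->D C-0->C C-1->C D-0->D D-1->D

Walk along `00` while the input agrees: from A take `0` to B, and so on. Any deviation drops to the rejecting sink D. Once C is reached the prefix is confirmed and every continuation is accepted.
       0  1 
>  A   B  D 
   B   C  D 
 * C   C  C 
   D   D  D 
(> = start, * = accepting)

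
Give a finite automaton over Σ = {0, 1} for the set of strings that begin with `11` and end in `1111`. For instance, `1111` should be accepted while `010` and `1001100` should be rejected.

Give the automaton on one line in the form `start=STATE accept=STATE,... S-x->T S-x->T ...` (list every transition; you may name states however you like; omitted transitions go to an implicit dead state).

Build one automaton per condition and run them in lockstep. The first has 4 states tracking whether the input so far still matches the prefix `11`; the second has 5 states tracking how much of the suffix `1111` has currently been matched. A product state is a pair (one from each), accepting exactly when both do.
          0    1  
>  q0     q1   q2 
   q1     q1   q3 
   q2     q1   q4 
   q3     q1   q5 
   q4     q6   q7 
   q5     q1   q8 
   q6     q6   q9 
   q7     q6  q10 
   q8     q1  q11 
   q9     q6   q4 
 * q10    q6  q10 
   q11    q1  q11 
(> = start, * = accepting)

start=q0 accept=q10 q0-0->q1 q0-1->q2 q1-0->q1 q1-1->q3 q2-0->q1 q2-1->q4 q3-0->q1 q3-1->q5 q4-0->q6 q4-1->q7 q5-0->q1 q5-1->q8 q6-0->q6 q6-1->q9 q7-0->q6 q7-1->q10 q8-0->q1 q8-1->q11 q9-0->q6 q9-1->q4 q10-0->q6 q10-1->q10 q11-0->q1 q11-1->q11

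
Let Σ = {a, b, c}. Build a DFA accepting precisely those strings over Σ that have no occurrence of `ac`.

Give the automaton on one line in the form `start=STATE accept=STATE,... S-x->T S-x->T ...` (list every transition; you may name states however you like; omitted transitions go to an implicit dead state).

start=S0 accept=S0,S1 S0-a->S1 S0-b->S0 S0-c->S0 S1-a->S1 S1-b->S0 S1-c->S2 S2-a->S2 S2-b->S2 S2-c->S2

Track partial matches of the forbidden pattern `ac`. State S2 is a dead state reached once `ac` has occurred; every other state accepts. S0 means no part of `ac` is currently matched.
With 3 states:
        a   b   c  
>* S0   S1  S0  S0 
 * S1   S1  S0  S2 
   S2   S2  S2  S2 
(> = start, * = accepting)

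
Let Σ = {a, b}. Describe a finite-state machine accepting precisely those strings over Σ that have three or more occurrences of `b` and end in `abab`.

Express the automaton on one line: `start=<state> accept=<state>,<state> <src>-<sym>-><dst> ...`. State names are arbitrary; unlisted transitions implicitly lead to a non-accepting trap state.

start=q0 accept=q15,q19 q0-a->q1 q0-b->q2 q1-a->q1 q1-b->q3 q2-a->q4 q2-b->q5 q3-a->q6 q3-b->q5 q4-a->q4 q4-b->q7 q5-a->q8 q5-b->q9 q6-a->q4 q6-b->q10 q7-a->q11 q7-b->q9 q8-a->q8 q8-b->q12 q9-a->q13 q9-b->q14 q10-a->q11 q10-b->q9 q11-a->q8 q11-b->q15 q12-a->q16 q12-b->q14 q13-a->q13 q13-b->q17 q14-a->q18 q14-b->q14 q15-a->q16 q15-b->q14 q16-a->q13 q16-b->q19 q17-a->q20 q17-b->q14 q18-a->q18 q18-b->q17 q19-a->q20 q19-b->q14 q20-a->q18 q20-b->q19

Handle the two conditions separately and then intersect. The first has 5 states tracking the count of `b`s, saturating at 4; the second has 5 states tracking how much of the suffix `abab` has currently been matched. A product state is a pair (one from each), accepting exactly when both do.
          a    b  
>  q0     q1   q2 
   q1     q1   q3 
   q2     q4   q5 
   q3     q6   q5 
   q4     q4   q7 
   q5     q8   q9 
   q6     q4  q10 
   q7    q11   q9 
   q8     q8  q12 
   q9    q13  q14 
   q10   q11   q9 
   q11    q8  q15 
   q12   q16  q14 
   q13   q13  q17 
   q14   q18  q14 
 * q15   q16  q14 
   q16   q13  q19 
   q17   q20  q14 
   q18   q18  q17 
 * q19   q20  q14 
   q20   q18  q19 
(> = start, * = accepting)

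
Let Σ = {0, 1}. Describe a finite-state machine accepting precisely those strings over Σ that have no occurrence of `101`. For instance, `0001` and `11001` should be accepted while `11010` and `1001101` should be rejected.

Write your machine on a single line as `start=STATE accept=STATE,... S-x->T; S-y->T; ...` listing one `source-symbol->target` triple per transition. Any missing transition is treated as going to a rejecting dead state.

start=S0; accept=S0,S1,S2; S0-0->S0; S0-1->S1; S1-0->S2; S1-1->S1; S2-0->S0; S2-1->S3; S3-0->S3; S3-1->S3

Track partial matches of the forbidden pattern `101`. State S3 is a dead state reached once `101` has occurred; every other state accepts. S0 means no part of `101` is currently matched.
A 4-state machine:
        0   1  
>* S0   S0  S1 
 * S1   S2  S1 
 * S2   S0  S3 
   S3   S3  S3 
(> = start, * = accepting)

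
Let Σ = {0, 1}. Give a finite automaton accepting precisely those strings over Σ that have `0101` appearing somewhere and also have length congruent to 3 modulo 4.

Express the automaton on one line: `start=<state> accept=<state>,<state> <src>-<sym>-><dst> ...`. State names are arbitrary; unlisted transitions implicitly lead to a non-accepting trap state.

start=S0 accept=S19 S0-0->S1 S0-1->S2 S1-0->S3 S1-1->S4 S2-0->S3 S2-1->S5 S3-0->S6 S3-1->S7 S4-0->S8 S4-1->S9 S5-0->S6 S5-1->S9 S6-0->S10 S6-1->S11 S7-0->S12 S7-1->S0 S8-0->S10 S8-1->S13 S9-0->S10 S9-1->S0 S10-0->S1 S10-1->S14 S11-0->S15 S11-1->S2 S12-0->S1 S12-1->S16 S13-0->S16 S13-1->S16 S14-0->S17 S14-1->S5 S15-0->S3 S15-1->S18 S16-0->S18 S16-1->S18 S17-0->S6 S17-1->S19 S18-0->S19 S18-1->S19 S19-0->S13 S19-1->S13

Run two small machines in parallel and take their product. The first has 5 states tracking whether and how much of `0101` has been seen; the second has 4 states tracking the input length modulo 4. A product state is a pair (one from each), accepting exactly when both do.
With 20 states:
          0    1  
>  S0     S1   S2 
   S1     S3   S4 
   S2     S3   S5 
   S3     S6   S7 
   S4     S8   S9 
   S5     S6   S9 
   S6    S10  S11 
   S7    S12   S0 
   S8    S10  S13 
   S9    S10   S0 
   S10    S1  S14 
   S11   S15   S2 
   S12    S1  S16 
   S13   S16  S16 
   S14   S17   S5 
   S15    S3  S18 
   S16   S18  S18 
   S17    S6  S19 
   S18   S19  S19 
 * S19   S13  S13 
(> = start, * = accepting)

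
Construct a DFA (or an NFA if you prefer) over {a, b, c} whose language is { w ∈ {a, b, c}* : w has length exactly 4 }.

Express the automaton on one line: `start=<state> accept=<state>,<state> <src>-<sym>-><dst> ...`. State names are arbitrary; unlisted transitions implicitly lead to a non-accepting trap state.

Count input length up to 5: every symbol moves from q0 toward q5, which means 'more than 4' and absorbs. Accept from {q4}.
6 states suffice.
        a   b   c  
>  q0   q1  q1  q1 
   q1   q2  q2  q2 
   q2   q3  q3  q3 
   q3   q4  q4  q4 
 * q4   q5  q5  q5 
   q5   q5  q5  q5 
(> = start, * = accepting)

start=q0 accept=q4 q0-a->q1 q0-b->q1 q0-c->q1 q1-a->q2 q1-b->q2 q1-c->q2 q2-a->q3 q2-b->q3 q2-c->q3 q3-a->q4 q3-b->q4 q3-c->q4 q4-a->q5 q4-b->q5 q4-c->q5 q5-a->q5 q5-b->q5 q5-c->q5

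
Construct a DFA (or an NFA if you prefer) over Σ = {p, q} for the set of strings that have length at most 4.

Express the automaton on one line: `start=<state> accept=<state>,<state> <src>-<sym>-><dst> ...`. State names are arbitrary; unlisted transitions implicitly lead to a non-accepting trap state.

start=S0 accept=S0,S1,S2,S3,S4 S0-p->S1 S0-q->S1 S1-p->S2 S1-q->S2 S2-p->S3 S2-q->S3 S3-p->S4 S3-q->S4 S4-p->S5 S4-q->S5 S5-p->S5 S5-q->S5

Count input length up to 5: every symbol moves from S0 toward S5, which means 'more than 4' and absorbs. Accept from {S0, S1, S2, S3, S4}.
With 6 states:
        p   q  
>* S0   S1  S1 
 * S1   S2  S2 
 * S2   S3  S3 
 * S3   S4  S4 
 * S4   S5  S5 
   S5   S5  S5 
(> = start, * = accepting)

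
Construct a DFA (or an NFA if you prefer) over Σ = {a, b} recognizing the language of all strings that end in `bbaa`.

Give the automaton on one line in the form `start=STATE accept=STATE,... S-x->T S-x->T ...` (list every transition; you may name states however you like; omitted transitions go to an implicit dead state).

start=q0 accept=q4 q0-a->q0 q0-b->q1 q1-a->q0 q1-b->q2 q2-a->q3 q2-b->q2 q3-a->q4 q3-b->q1 q4-a->q0 q4-b->q1

Let each state record the length of the longest suffix of the input read so far that is also a prefix of `bbaa`. q1 means the last symbol is `b`; q2 means the last 2 symbols are `bb`; q3 means the last 3 symbols are `bba`; q4 means the last 4 symbols are `bbaa`. Accept only at q4, where the string currently ends in `bbaa`.
5 states suffice.
        a   b  
>  q0   q0  q1 
   q1   q0  q2 
   q2   q3  q2 
   q3   q4  q1 
 * q4   q0  q1 
(> = start, * = accepting)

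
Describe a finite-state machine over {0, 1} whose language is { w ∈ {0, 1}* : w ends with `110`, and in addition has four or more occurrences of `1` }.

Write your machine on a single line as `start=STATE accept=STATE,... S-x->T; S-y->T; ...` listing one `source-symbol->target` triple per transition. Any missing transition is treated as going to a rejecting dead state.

start=A; accept=N,R; A-0->A; A-1->B; B-0->C; B-1->D; C-0->C; C-1->E; D-0->F; D-1->G; E-0->H; E-1->G; F-0->H; F-1->I; G-0->J; G-1->K; H-0->H; H-1->I; I-0->L; I-1->K; J-0->L; J-1->M; K-0->N; K-1->O; L-0->L; L-1->M; M-0->P; M-1->O; N-0->P; N-1->Q; O-0->R; O-1->O; P-0->P; P-1->Q; Q-0->S; Q-1->O; R-0->S; R-1->Q; S-0->S; S-1->Q

Build one automaton per condition and run them in lockstep. The first has 4 states tracking how much of the suffix `110` has currently been matched; the second has 6 states tracking the count of `1`s, saturating at 5. A product state is a pair (one from each), accepting exactly when both do.
With 19 states:
       0  1 
>  A   A  B 
   B   C  D 
   C   C  E 
   D   F  G 
   E   H  G 
   F   H  I 
   G   J  K 
   H   H  I 
   I   L  K 
   J   L  M 
   K   N  O 
   L   L  M 
   M   P  O 
 * N   P  Q 
   O   R  O 
   P   P  Q 
   Q   S  O 
 * R   S  Q 
   S   S  Q 
(> = start, * = accepting)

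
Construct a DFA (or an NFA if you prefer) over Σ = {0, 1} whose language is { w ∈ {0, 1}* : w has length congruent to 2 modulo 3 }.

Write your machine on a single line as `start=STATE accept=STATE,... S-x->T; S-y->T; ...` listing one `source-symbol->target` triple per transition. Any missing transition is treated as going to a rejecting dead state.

start=q0; accept=q2; q0-0->q1; q0-1->q1; q1-0->q2; q1-1->q2; q2-0->q0; q2-1->q0

Only the length mod 3 matters, so use a 3-cycle: from any state, every input symbol moves to the next state, wrapping q2 back to q0. Mark q2 accepting.
With 3 states:
        0   1  
>  q0   q1  q1 
   q1   q2  q2 
 * q2   q0  q0 
(> = start, * = accepting)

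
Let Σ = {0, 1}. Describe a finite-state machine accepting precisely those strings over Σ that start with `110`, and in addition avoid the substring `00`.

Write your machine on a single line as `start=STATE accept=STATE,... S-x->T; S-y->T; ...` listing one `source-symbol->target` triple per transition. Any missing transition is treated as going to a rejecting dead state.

Handle the two conditions separately and then intersect. One (5 states) tracks whether the input so far still matches the prefix `110`; the other (3 states) tracks partial matches of the forbidden pattern `00`. Each combined state is a pair, one component from each; accept when both components accept. Equivalent product states are then merged.
6 states suffice.
        0   1  
>  q0   q1  q2 
   q1   q1  q1 
   q2   q1  q3 
   q3   q4  q1 
 * q4   q1  q5 
 * q5   q4  q5 
(> = start, * = accepting)

start=q0; accept=q4,q5; q0-0->q1; q0-1->q2; q1-0->q1; q1-1->q1; q2-0->q1; q2-1->q3; q3-0->q4; q3-1->q1; q4-0->q1; q4-1->q5; q5-0->q4; q5-1->q5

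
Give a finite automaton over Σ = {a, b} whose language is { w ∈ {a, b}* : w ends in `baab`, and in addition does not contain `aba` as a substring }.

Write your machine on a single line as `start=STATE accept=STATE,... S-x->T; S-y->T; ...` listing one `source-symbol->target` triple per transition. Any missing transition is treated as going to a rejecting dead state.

start=q0; accept=q7; q0-a->q1; q0-b->q2; q1-a->q1; q1-b->q3; q2-a->q4; q2-b->q2; q3-a->q5; q3-b->q2; q4-a->q6; q4-b->q3; q5-a->q5; q5-b->q5; q6-a->q1; q6-b->q7; q7-a->q5; q7-b->q2

Build one automaton per condition and run them in lockstep. The first has 5 states tracking how much of the suffix `baab` has currently been matched; the second has 4 states tracking partial matches of the forbidden pattern `aba`. A product state is a pair (one from each), accepting exactly when both do. After merging equivalent states the machine shrinks.
        a   b  
>  q0   q1  q2 
   q1   q1  q3 
   q2   q4  q2 
   q3   q5  q2 
   q4   q6  q3 
   q5   q5  q5 
   q6   q1  q7 
 * q7   q5  q2 
(> = start, * = accepting)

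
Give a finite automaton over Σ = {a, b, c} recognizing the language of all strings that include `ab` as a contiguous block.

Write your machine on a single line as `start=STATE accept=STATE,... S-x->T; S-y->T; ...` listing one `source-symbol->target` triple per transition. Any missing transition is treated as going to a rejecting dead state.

Track how much of `ab` has been matched so far: state q0 is no progress, q2 is the absorbing accept state reached once `ab` has occurred. Intermediate states record partial matches; on a mismatch, fall back to the longest reusable overlap.
With 3 states:
        a   b   c  
>  q0   q1  q0  q0 
   q1   q1  q2  q0 
 * q2   q2  q2  q2 
(> = start, * = accepting)

start=q0; accept=q2; q0-a->q1; q0-b->q0; q0-c->q0; q1-a->q1; q1-b->q2; q1-c->q0; q2-a->q2; q2-b->q2; q2-c->q2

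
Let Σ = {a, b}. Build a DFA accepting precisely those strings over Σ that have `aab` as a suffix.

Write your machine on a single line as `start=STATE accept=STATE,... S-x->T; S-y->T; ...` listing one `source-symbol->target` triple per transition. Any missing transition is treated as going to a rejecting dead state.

Let each state record the length of the longest suffix of the input read so far that is also a prefix of `aab`. q1 means the last symbol is `a`; q2 means the last 2 symbols are `aa`; q3 means the last 3 symbols are `aab`. Accept only at q3, where the string currently ends in `aab`.
A 4-state machine:
        a   b  
>  q0   q1  q0 
   q1   q2  q0 
   q2   q2  q3 
 * q3   q1  q0 
(> = start, * = accepting)

start=q0; accept=q3; q0-a->q1; q0-b->q0; q1-a->q2; q1-b->q0; q2-a->q2; q2-b->q3; q3-a->q1; q3-b->q0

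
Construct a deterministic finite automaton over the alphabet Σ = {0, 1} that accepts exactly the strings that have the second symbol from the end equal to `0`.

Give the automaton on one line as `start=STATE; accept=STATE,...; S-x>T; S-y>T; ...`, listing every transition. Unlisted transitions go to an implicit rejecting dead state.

Because acceptance depends on a position counted from the end, the machine has to buffer the most recent 2 symbols. Make each state the string of the last up-to-2 symbols read; on input `x` shift the window left and append `x`. Accept when the buffered window has length 2 and begins with `0`.
7 states suffice.
        0   1  
>  S0   S1  S2 
   S1   S3  S4 
   S2   S5  S6 
 * S3   S3  S4 
 * S4   S5  S6 
   S5   S3  S4 
   S6   S5  S6 
(> = start, * = accepting)

start=S0; accept=S3,S4; S0-0>S1; S0-1>S2; S1-0>S3; S1-1>S4; S2-0>S5; S2-1>S6; S3-0>S3; S3-1>S4; S4-0>S5; S4-1>S6; S5-0>S3; S5-1>S4; S6-0>S5; S6-1>S6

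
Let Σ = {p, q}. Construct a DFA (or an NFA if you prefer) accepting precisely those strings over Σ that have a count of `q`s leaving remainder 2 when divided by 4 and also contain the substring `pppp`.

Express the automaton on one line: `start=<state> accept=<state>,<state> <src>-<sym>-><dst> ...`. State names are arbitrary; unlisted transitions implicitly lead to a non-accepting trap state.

start=s0 accept=s17 s0-p->s1 s0-q->s2 s1-p->s3 s1-q->s2 s2-p->s4 s2-q->s5 s3-p->s6 s3-q->s2 s4-p->s7 s4-q->s5 s5-p->s8 s5-q->s9 s6-p->s10 s6-q->s2 s7-p->s11 s7-q->s5 s8-p->s12 s8-q->s9 s9-p->s13 s9-q->s0 s10-p->s10 s10-q->s14 s11-p->s14 s11-q->s5 s12-p->s15 s12-q->s9 s13-p->s16 s13-q->s0 s14-p->s14 s14-q->s17 s15-p->s17 s15-q->s9 s16-p->s18 s16-q->s0 s17-p->s17 s17-q->s19 s18-p->s19 s18-q->s0 s19-p->s19 s19-q->s10

Handle the two conditions separately and then intersect. One (4 states) tracks the count of `q`s modulo 4; the other (5 states) tracks whether and how much of `pppp` has been seen. Each combined state is a pair, one component from each; accept when both components accept.
          p    q  
>  s0     s1   s2 
   s1     s3   s2 
   s2     s4   s5 
   s3     s6   s2 
   s4     s7   s5 
   s5     s8   s9 
   s6    s10   s2 
   s7    s11   s5 
   s8    s12   s9 
   s9    s13   s0 
   s10   s10  s14 
   s11   s14   s5 
   s12   s15   s9 
   s13   s16   s0 
   s14   s14  s17 
   s15   s17   s9 
   s16   s18   s0 
 * s17   s17  s19 
   s18   s19   s0 
   s19   s19  s10 
(> = start, * = accepting)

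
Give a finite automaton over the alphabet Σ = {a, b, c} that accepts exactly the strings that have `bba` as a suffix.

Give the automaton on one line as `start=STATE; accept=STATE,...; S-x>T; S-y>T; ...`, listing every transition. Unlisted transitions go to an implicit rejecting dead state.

Let each state record the length of the longest suffix of the input read so far that is also a prefix of `bba`. s1 means the last symbol is `b`; s2 means the last 2 symbols are `bb`; s3 means the last 3 symbols are `bba`. Accept only at s3, where the string currently ends in `bba`.
4 states suffice.
        a   b   c  
>  s0   s0  s1  s0 
   s1   s0  s2  s0 
   s2   s3  s2  s0 
 * s3   s0  s1  s0 
(> = start, * = accepting)

start=s0; accept=s3; s0-a>s0; s0-b>s1; s0-c>s0; s1-a>s0; s1-b>s2; s1-c>s0; s2-a>s3; s2-b>s2; s2-c>s0; s3-a>s0; s3-b>s1; s3-c>s0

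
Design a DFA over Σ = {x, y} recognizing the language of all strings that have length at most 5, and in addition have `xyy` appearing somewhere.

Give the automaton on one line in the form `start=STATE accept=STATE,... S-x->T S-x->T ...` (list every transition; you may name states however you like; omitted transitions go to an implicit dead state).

Run two small machines in parallel and take their product. One (7 states) tracks the input length, saturating at 6; the other (4 states) tracks whether and how much of `xyy` has been seen. Each combined state is a pair, one component from each; accept when both components accept.
A 22-state machine:
       x  y 
>  A   B  C 
   B   D  E 
   C   D  F 
   D   G  H 
   E   G  I 
   F   G  J 
   G   K  L 
   H   K  M 
 * I   M  M 
   J   K  N 
   K   O  P 
   L   O  Q 
 * M   Q  Q 
   N   O  R 
   O   S  T 
   P   S  U 
 * Q   U  U 
   R   S  V 
   S   S  T 
   T   S  U 
   U   U  U 
   V   S  V 
(> = start, * = accepting)

start=A accept=I,M,Q A-x->B A-y->C B-x->D B-y->E C-x->D C-y->F D-x->G D-y->H E-x->G E-y->I F-x->G F-y->J G-x->K G-y->L H-x->K H-y->M I-x->M I-y->M J-x->K J-y->N K-x->O K-y->P L-x->O L-y->Q M-x->Q M-y->Q N-x->O N-y->R O-x->S O-y->T P-x->S P-y->U Q-x->U Q-y->U R-x->S R-y->V S-x->S S-y->T T-x->S T-y->U U-x->U U-y->U V-x->S V-y->V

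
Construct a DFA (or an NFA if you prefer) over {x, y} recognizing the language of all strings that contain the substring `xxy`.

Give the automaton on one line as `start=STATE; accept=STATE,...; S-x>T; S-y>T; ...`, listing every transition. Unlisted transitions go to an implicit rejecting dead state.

start=A; accept=D; A-x>B; A-y>A; B-x>C; B-y>A; C-x>C; C-y>D; D-x>D; D-y>D

Track how much of `xxy` has been matched so far: state A is no progress, D is the absorbing accept state reached once `xxy` has occurred. Intermediate states record partial matches; on a mismatch, fall back to the longest reusable overlap.
4 states suffice.
       x  y 
>  A   B  A 
   B   C  A 
   C   C  D 
 * D   D  D 
(> = start, * = accepting)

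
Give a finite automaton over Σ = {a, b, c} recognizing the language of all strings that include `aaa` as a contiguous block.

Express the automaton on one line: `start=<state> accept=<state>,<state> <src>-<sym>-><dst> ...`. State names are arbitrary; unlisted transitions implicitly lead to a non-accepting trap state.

start=s0 accept=s3 s0-a->s1 s0-b->s0 s0-c->s0 s1-a->s2 s1-b->s0 s1-c->s0 s2-a->s3 s2-b->s0 s2-c->s0 s3-a->s3 s3-b->s3 s3-c->s3

Track how much of `aaa` has been matched so far: state s0 is no progress, s3 is the absorbing accept state reached once `aaa` has occurred. Intermediate states record partial matches; on a mismatch, fall back to the longest reusable overlap.
A 4-state machine:
        a   b   c  
>  s0   s1  s0  s0 
   s1   s2  s0  s0 
   s2   s3  s0  s0 
 * s3   s3  s3  s3 
(> = start, * = accepting)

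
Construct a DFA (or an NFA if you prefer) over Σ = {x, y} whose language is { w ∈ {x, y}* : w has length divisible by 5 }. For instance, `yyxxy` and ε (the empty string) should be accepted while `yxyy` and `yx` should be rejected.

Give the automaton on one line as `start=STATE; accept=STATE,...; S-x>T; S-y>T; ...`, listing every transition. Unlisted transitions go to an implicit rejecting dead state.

Count input length modulo 5: every symbol advances one step around the cycle s0 → s1 → s2 → s3 → s4 → s0. Accept at s0.
        x   y  
>* s0   s1  s1 
   s1   s2  s2 
   s2   s3  s3 
   s3   s4  s4 
   s4   s0  s0 
(> = start, * = accepting)

start=s0; accept=s0; s0-x>s1; s0-y>s1; s1-x>s2; s1-y>s2; s2-x>s3; s2-y>s3; s3-x>s4; s3-y>s4; s4-x>s0; s4-y>s0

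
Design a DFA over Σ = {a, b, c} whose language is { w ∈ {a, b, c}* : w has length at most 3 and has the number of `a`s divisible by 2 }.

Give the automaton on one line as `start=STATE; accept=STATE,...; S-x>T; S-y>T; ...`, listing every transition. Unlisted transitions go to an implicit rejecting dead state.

start=q0; accept=q0,q2,q3,q6; q0-a>q1; q0-b>q2; q0-c>q2; q1-a>q3; q1-b>q4; q1-c>q4; q2-a>q4; q2-b>q3; q2-c>q3; q3-a>q5; q3-b>q6; q3-c>q6; q4-a>q6; q4-b>q5; q4-c>q5; q5-a>q5; q5-b>q5; q5-c>q5; q6-a>q5; q6-b>q5; q6-c>q5

Handle the two conditions separately and then intersect. One (5 states) tracks the input length, saturating at 4; the other (2 states) tracks the count of `a`s modulo 2. Each combined state is a pair, one component from each; accept when both components accept. Equivalent product states are then merged.
7 states suffice.
        a   b   c  
>* q0   q1  q2  q2 
   q1   q3  q4  q4 
 * q2   q4  q3  q3 
 * q3   q5  q6  q6 
   q4   q6  q5  q5 
   q5   q5  q5  q5 
 * q6   q5  q5  q5 
(> = start, * = accepting)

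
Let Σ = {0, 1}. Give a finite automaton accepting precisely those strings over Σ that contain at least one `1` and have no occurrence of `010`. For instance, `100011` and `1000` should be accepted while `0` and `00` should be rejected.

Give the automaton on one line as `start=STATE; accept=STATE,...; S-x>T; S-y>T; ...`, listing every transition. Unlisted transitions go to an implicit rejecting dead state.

start=q0; accept=q2,q3,q4,q5,q7,q8; q0-0>q1; q0-1>q2; q1-0>q1; q1-1>q3; q2-0>q4; q2-1>q5; q3-0>q6; q3-1>q5; q4-0>q4; q4-1>q7; q5-0>q8; q5-1>q5; q6-0>q6; q6-1>q9; q7-0>q9; q7-1>q5; q8-0>q8; q8-1>q7; q9-0>q9; q9-1>q9

Handle the two conditions separately and then intersect. One (3 states) tracks the count of `1`s, saturating at 2; the other (4 states) tracks partial matches of the forbidden pattern `010`. Each combined state is a pair, one component from each; accept when both components accept.
10 states suffice.
        0   1  
>  q0   q1  q2 
   q1   q1  q3 
 * q2   q4  q5 
 * q3   q6  q5 
 * q4   q4  q7 
 * q5   q8  q5 
   q6   q6  q9 
 * q7   q9  q5 
 * q8   q8  q7 
   q9   q9  q9 
(> = start, * = accepting)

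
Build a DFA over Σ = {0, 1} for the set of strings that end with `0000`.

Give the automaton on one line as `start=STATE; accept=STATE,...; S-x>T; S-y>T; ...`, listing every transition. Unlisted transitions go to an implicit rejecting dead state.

Remember how much of `0000` the current input suffix matches. State A means no match yet; B means the last symbol is `0`; C means the last 2 symbols are `00`; D means the last 3 symbols are `000`; E means the last 4 symbols are `0000`. Only E accepts. On a mismatch, fall back to the longest proper suffix that is still a prefix of `0000`.
With 5 states:
       0  1 
>  A   B  A 
   B   C  A 
   C   D  A 
   D   E  A 
 * E   E  A 
(> = start, * = accepting)

start=A; accept=E; A-0>B; A-1>A; B-0>C; B-1>A; C-0>D; C-1>A; D-0>E; D-1>A; E-0>E; E-1>A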